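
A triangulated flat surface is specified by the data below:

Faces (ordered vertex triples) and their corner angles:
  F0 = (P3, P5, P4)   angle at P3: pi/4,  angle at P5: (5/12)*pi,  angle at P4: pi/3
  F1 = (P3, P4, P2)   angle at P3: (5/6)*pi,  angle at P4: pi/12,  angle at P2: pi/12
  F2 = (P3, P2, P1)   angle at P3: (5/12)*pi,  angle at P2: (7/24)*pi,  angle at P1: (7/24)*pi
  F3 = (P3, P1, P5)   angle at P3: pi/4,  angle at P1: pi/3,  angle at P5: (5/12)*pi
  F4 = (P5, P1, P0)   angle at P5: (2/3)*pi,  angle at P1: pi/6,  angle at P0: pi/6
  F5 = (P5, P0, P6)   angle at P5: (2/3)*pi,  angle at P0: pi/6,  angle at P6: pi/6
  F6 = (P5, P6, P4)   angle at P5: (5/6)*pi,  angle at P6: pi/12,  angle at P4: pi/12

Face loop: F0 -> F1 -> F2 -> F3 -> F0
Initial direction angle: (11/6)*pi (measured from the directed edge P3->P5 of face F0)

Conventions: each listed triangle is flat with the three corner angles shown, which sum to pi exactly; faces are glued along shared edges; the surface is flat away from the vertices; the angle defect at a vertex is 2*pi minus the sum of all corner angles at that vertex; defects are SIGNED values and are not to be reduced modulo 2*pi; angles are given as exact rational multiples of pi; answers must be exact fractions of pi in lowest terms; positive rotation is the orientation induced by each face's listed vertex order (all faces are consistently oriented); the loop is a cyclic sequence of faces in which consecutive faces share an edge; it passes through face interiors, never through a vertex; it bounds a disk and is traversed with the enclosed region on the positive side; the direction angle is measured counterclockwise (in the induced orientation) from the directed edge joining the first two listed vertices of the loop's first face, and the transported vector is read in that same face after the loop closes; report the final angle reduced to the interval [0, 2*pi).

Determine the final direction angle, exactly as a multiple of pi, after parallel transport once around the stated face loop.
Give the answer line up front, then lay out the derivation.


Answer: final direction angle = pi/12

enclosed vertex P3: corner angles sum to (7/4)*pi, defect = 2*pi - (7/4)*pi = pi/4
by Gauss-Bonnet the loop rotates the vector by the enclosed defect sum (positive orientation, mod 2*pi)
final angle = (11/6)*pi + pi/4 = pi/12 (mod 2*pi)


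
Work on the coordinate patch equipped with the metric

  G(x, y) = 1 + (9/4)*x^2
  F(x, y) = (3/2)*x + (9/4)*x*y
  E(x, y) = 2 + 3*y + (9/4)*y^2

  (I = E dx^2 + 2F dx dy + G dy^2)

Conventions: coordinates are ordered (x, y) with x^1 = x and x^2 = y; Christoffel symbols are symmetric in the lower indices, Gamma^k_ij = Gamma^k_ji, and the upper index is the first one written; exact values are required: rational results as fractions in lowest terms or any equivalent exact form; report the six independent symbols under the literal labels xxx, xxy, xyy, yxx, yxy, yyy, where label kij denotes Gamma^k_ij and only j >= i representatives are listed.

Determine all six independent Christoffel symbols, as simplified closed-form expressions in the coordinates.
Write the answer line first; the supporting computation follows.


Answer: Gamma_xxx = 0, Gamma_xxy = (9*y + 6)/(9*x^2 + 9*y^2 + 12*y + 8), Gamma_xyy = 0, Gamma_yxx = 0, Gamma_yxy = 9*x/(9*x^2 + 9*y^2 + 12*y + 8), Gamma_yyy = 0

E = 2 + 3*y + (9/4)*y^2; F = (3/2)*x + (9/4)*x*y; G = 1 + (9/4)*x^2
Gamma^k_ij = (1/2) g^{kl} (d_i g_jl + d_j g_il - d_l g_ij), with g^inv = (1/(EG-F^2)) [[G, -F], [-F, E]]
first partials: E_x = 0, E_y = 3 + (9/2)*y, F_x = 3/2 + (9/4)*y, F_y = (9/4)*x, G_x = (9/2)*x, G_y = 0
D = EG - F^2 = 2 + 3*y + (9/4)*y^2 + (9/4)*x^2
expanded: Gamma^x_xx = (G E_x - 2F F_x + F E_y)/(2D), Gamma^x_xy = (G E_y - F G_x)/(2D), Gamma^x_yy = (2G F_y - G G_x - F G_y)/(2D), Gamma^y_xx = (2E F_x - E E_y - F E_x)/(2D), Gamma^y_xy = (E G_x - F E_y)/(2D), Gamma^y_yy = (E G_y - 2F F_y + F G_x)/(2D); substitute and cancel common factors


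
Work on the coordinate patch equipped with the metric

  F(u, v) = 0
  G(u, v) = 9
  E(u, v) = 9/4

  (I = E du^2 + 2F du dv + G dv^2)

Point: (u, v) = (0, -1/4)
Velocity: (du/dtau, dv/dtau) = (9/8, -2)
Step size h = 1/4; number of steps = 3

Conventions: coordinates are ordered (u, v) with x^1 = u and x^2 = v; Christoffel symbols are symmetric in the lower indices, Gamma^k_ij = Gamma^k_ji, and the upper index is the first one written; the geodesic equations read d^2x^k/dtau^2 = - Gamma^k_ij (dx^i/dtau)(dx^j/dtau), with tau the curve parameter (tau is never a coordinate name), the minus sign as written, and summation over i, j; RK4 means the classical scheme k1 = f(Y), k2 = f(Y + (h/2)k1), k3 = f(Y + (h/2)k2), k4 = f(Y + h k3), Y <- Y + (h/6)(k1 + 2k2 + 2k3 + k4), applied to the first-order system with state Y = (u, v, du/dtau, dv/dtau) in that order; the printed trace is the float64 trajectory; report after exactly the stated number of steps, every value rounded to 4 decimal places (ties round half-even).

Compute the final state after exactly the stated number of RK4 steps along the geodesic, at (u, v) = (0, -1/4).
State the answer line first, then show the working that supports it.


Answer: u = 0.8438, v = -1.7500, du/dtau = 1.1250, dv/dtau = -2.0000

f(Y) = (du/dtau, dv/dtau, -Gamma^u_ij Y'^i Y'^j, -Gamma^v_ij Y'^i Y'^j) with the Gammas evaluated at the stage position; h = 0.250000; intermediate values shown to 6 dp
step 0: u = 0.0000, v = -0.2500, du/dtau = 1.1250, dv/dtau = -2.0000
step 1:
  k1: at (u, v) = (0.000000, -0.250000), (du/dtau, dv/dtau) = (1.125000, -2.000000); Gamma_uuu = 0.000000, Gamma_uuv = 0.000000, Gamma_uvv = 0.000000, Gamma_vuu = 0.000000, Gamma_vuv = 0.000000, Gamma_vvv = 0.000000; k1 = (1.125000, -2.000000, 0.000000, 0.000000)
  k2: at (u, v) = (0.140625, -0.500000), (du/dtau, dv/dtau) = (1.125000, -2.000000); Gamma_uuu = 0.000000, Gamma_uuv = 0.000000, Gamma_uvv = 0.000000, Gamma_vuu = 0.000000, Gamma_vuv = 0.000000, Gamma_vvv = 0.000000; k2 = (1.125000, -2.000000, 0.000000, 0.000000)
  k3: at (u, v) = (0.140625, -0.500000), (du/dtau, dv/dtau) = (1.125000, -2.000000); Gamma_uuu = 0.000000, Gamma_uuv = 0.000000, Gamma_uvv = 0.000000, Gamma_vuu = 0.000000, Gamma_vuv = 0.000000, Gamma_vvv = 0.000000; k3 = (1.125000, -2.000000, 0.000000, 0.000000)
  k4: at (u, v) = (0.281250, -0.750000), (du/dtau, dv/dtau) = (1.125000, -2.000000); Gamma_uuu = 0.000000, Gamma_uuv = 0.000000, Gamma_uvv = 0.000000, Gamma_vuu = 0.000000, Gamma_vuv = 0.000000, Gamma_vvv = 0.000000; k4 = (1.125000, -2.000000, 0.000000, 0.000000)
  Y <- Y + (h/6)(k1 + 2k2 + 2k3 + k4): u = 0.2812, v = -0.7500, du/dtau = 1.1250, dv/dtau = -2.0000
step 2:
  k1: at (u, v) = (0.281250, -0.750000), (du/dtau, dv/dtau) = (1.125000, -2.000000); Gamma_uuu = 0.000000, Gamma_uuv = 0.000000, Gamma_uvv = 0.000000, Gamma_vuu = 0.000000, Gamma_vuv = 0.000000, Gamma_vvv = 0.000000; k1 = (1.125000, -2.000000, 0.000000, 0.000000)
  k2: at (u, v) = (0.421875, -1.000000), (du/dtau, dv/dtau) = (1.125000, -2.000000); Gamma_uuu = 0.000000, Gamma_uuv = 0.000000, Gamma_uvv = 0.000000, Gamma_vuu = 0.000000, Gamma_vuv = 0.000000, Gamma_vvv = 0.000000; k2 = (1.125000, -2.000000, 0.000000, 0.000000)
  k3: at (u, v) = (0.421875, -1.000000), (du/dtau, dv/dtau) = (1.125000, -2.000000); Gamma_uuu = 0.000000, Gamma_uuv = 0.000000, Gamma_uvv = 0.000000, Gamma_vuu = 0.000000, Gamma_vuv = 0.000000, Gamma_vvv = 0.000000; k3 = (1.125000, -2.000000, 0.000000, 0.000000)
  k4: at (u, v) = (0.562500, -1.250000), (du/dtau, dv/dtau) = (1.125000, -2.000000); Gamma_uuu = 0.000000, Gamma_uuv = 0.000000, Gamma_uvv = 0.000000, Gamma_vuu = 0.000000, Gamma_vuv = 0.000000, Gamma_vvv = 0.000000; k4 = (1.125000, -2.000000, 0.000000, 0.000000)
  Y <- Y + (h/6)(k1 + 2k2 + 2k3 + k4): u = 0.5625, v = -1.2500, du/dtau = 1.1250, dv/dtau = -2.0000
step 3:
  k1: at (u, v) = (0.562500, -1.250000), (du/dtau, dv/dtau) = (1.125000, -2.000000); Gamma_uuu = 0.000000, Gamma_uuv = 0.000000, Gamma_uvv = 0.000000, Gamma_vuu = 0.000000, Gamma_vuv = 0.000000, Gamma_vvv = 0.000000; k1 = (1.125000, -2.000000, 0.000000, 0.000000)
  k2: at (u, v) = (0.703125, -1.500000), (du/dtau, dv/dtau) = (1.125000, -2.000000); Gamma_uuu = 0.000000, Gamma_uuv = 0.000000, Gamma_uvv = 0.000000, Gamma_vuu = 0.000000, Gamma_vuv = 0.000000, Gamma_vvv = 0.000000; k2 = (1.125000, -2.000000, 0.000000, 0.000000)
  k3: at (u, v) = (0.703125, -1.500000), (du/dtau, dv/dtau) = (1.125000, -2.000000); Gamma_uuu = 0.000000, Gamma_uuv = 0.000000, Gamma_uvv = 0.000000, Gamma_vuu = 0.000000, Gamma_vuv = 0.000000, Gamma_vvv = 0.000000; k3 = (1.125000, -2.000000, 0.000000, 0.000000)
  k4: at (u, v) = (0.843750, -1.750000), (du/dtau, dv/dtau) = (1.125000, -2.000000); Gamma_uuu = 0.000000, Gamma_uuv = 0.000000, Gamma_uvv = 0.000000, Gamma_vuu = 0.000000, Gamma_vuv = 0.000000, Gamma_vvv = 0.000000; k4 = (1.125000, -2.000000, 0.000000, 0.000000)
  Y <- Y + (h/6)(k1 + 2k2 + 2k3 + k4): u = 0.8438, v = -1.7500, du/dtau = 1.1250, dv/dtau = -2.0000


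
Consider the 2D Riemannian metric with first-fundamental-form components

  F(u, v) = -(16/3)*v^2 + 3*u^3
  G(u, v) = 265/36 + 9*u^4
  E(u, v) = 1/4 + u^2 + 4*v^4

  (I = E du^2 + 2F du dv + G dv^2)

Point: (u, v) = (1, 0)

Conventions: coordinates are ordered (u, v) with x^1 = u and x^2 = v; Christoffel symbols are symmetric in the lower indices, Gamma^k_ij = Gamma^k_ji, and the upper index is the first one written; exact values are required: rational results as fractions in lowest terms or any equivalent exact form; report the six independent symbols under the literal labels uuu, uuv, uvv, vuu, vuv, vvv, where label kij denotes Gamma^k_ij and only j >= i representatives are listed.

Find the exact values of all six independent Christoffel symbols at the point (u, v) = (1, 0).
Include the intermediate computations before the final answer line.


E = 5/4, F = 3, G = 589/36 at the point
E_u = 2, E_v = 0, F_u = 9, F_v = 0, G_u = 36, G_v = 0
EG - F^2 = 1649/144;  g^inv = (144/1649) * [[589/36, -3], [-3, 5/4]]
first-kind symbols [ij,l] = (1/2)(d_i g_jl + d_j g_il - d_l g_ij): [uu,u] = E_u/2 = 1, [uu,v] = F_u - E_v/2 = 9, [uv,u] = E_v/2 = 0, [uv,v] = G_u/2 = 18, [vv,u] = F_v - G_u/2 = -18, [vv,v] = G_v/2 = 0
Gamma^u_ij = (G*[ij,u] - F*[ij,v])/(EG - F^2), Gamma^v_ij = (E*[ij,v] - F*[ij,u])/(EG - F^2)

Answer: Gamma_uuu = -1532/1649, Gamma_uuv = -7776/1649, Gamma_uvv = -42408/1649, Gamma_vuu = 1188/1649, Gamma_vuv = 3240/1649, Gamma_vvv = 7776/1649


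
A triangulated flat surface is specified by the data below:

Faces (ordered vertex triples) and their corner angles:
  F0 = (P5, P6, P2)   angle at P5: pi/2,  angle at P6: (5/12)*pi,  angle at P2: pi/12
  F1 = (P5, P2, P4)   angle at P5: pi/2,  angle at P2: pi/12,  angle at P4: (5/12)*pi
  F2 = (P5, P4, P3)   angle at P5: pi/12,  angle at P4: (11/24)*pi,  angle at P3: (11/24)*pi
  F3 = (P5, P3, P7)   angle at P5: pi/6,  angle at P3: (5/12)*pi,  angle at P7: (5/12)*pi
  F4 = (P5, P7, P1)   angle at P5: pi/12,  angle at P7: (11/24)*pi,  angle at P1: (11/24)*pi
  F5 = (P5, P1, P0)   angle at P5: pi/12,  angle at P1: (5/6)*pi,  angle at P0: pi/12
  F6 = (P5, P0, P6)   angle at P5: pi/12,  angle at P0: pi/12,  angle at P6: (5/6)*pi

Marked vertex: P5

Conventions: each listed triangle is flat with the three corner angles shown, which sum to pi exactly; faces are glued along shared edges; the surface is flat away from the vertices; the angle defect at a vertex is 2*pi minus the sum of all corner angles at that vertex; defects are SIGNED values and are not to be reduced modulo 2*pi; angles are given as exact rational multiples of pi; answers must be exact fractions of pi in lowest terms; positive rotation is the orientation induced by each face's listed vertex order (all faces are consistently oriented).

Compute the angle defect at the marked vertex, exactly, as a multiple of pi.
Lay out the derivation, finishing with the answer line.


Sum of corner angles at P5: (3/2)*pi
defect = 2*pi - (3/2)*pi

Answer: defect(P5) = pi/2


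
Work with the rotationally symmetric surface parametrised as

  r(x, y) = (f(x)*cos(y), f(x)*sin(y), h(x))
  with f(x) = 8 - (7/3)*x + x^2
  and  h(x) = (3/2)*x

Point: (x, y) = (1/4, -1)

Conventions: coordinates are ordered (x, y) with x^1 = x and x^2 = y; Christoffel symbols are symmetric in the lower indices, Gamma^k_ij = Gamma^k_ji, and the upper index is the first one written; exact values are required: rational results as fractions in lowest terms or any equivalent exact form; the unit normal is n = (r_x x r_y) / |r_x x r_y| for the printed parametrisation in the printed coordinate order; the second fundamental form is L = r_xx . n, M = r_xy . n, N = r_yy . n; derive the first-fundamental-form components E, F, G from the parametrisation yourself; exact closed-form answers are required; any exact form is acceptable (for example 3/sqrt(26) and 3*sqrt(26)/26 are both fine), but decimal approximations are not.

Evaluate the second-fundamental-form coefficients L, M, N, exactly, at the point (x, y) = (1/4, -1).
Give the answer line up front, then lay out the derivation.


Answer: L = -9*sqrt(202)/101, M = 0, N = 1077*sqrt(202)/3232

f = 359/48, f' = -11/6, f'' = 2, h' = 3/2, h'' = 0
E = 101/18, F = 0, G = 128881/2304; answer radicand W^2 = 101/18
unnormalised second-form numerators: l = -3, m = 0, n = 359/32; L = l/sqrt(101/18), and similarly M = m/sqrt(W^2), N = n/sqrt(W^2)


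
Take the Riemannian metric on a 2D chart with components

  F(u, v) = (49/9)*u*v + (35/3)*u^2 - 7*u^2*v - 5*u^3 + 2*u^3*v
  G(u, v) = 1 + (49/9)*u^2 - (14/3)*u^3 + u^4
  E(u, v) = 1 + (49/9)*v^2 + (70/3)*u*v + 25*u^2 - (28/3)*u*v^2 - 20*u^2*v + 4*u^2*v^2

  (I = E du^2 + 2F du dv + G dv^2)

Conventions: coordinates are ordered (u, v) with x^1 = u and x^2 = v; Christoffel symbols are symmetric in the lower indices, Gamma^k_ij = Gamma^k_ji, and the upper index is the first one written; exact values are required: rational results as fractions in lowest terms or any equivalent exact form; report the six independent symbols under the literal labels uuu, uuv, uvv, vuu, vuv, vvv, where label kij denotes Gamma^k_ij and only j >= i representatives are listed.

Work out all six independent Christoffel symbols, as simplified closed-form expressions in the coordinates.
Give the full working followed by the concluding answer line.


E = 1 + (49/9)*v^2 + (70/3)*u*v + 25*u^2 - (28/3)*u*v^2 - 20*u^2*v + 4*u^2*v^2; F = (49/9)*u*v + (35/3)*u^2 - 7*u^2*v - 5*u^3 + 2*u^3*v; G = 1 + (49/9)*u^2 - (14/3)*u^3 + u^4
Gamma^k_ij = (1/2) g^{kl} (d_i g_jl + d_j g_il - d_l g_ij), with g^inv = (1/(EG-F^2)) [[G, -F], [-F, E]]
first partials: E_u = (70/3)*v + 50*u - (28/3)*v^2 - 40*u*v + 8*u*v^2, E_v = (98/9)*v + (70/3)*u - (56/3)*u*v - 20*u^2 + 8*u^2*v, F_u = (49/9)*v + (70/3)*u - 14*u*v - 15*u^2 + 6*u^2*v, F_v = (49/9)*u - 7*u^2 + 2*u^3, G_u = (98/9)*u - 14*u^2 + 4*u^3, G_v = 0
D = EG - F^2 = 1 + (49/9)*v^2 + (70/3)*u*v + (274/9)*u^2 - (28/3)*u*v^2 - 20*u^2*v - (14/3)*u^3 + 4*u^2*v^2 + u^4
expanded: Gamma^u_uu = (G E_u - 2F F_u + F E_v)/(2D), Gamma^u_uv = (G E_v - F G_u)/(2D), Gamma^u_vv = (2G F_v - G G_u - F G_v)/(2D), Gamma^v_uu = (2E F_u - E E_v - F E_u)/(2D), Gamma^v_uv = (E G_u - F E_v)/(2D), Gamma^v_vv = (E G_v - 2F F_v + F G_u)/(2D); substitute and cancel common factors

Answer: Gamma_uuu = (36*u*v^2 - 180*u*v + 225*u - 42*v^2 + 105*v)/(9*u^4 - 42*u^3 + 36*u^2*v^2 - 180*u^2*v + 274*u^2 - 84*u*v^2 + 210*u*v + 49*v^2 + 9), Gamma_uuv = (36*u^2*v - 90*u^2 - 84*u*v + 105*u + 49*v)/(9*u^4 - 42*u^3 + 36*u^2*v^2 - 180*u^2*v + 274*u^2 - 84*u*v^2 + 210*u*v + 49*v^2 + 9), Gamma_uvv = 0, Gamma_vuu = (18*u^2*v - 45*u^2 - 42*u*v + 105*u)/(9*u^4 - 42*u^3 + 36*u^2*v^2 - 180*u^2*v + 274*u^2 - 84*u*v^2 + 210*u*v + 49*v^2 + 9), Gamma_vuv = (18*u^3 - 63*u^2 + 49*u)/(9*u^4 - 42*u^3 + 36*u^2*v^2 - 180*u^2*v + 274*u^2 - 84*u*v^2 + 210*u*v + 49*v^2 + 9), Gamma_vvv = 0


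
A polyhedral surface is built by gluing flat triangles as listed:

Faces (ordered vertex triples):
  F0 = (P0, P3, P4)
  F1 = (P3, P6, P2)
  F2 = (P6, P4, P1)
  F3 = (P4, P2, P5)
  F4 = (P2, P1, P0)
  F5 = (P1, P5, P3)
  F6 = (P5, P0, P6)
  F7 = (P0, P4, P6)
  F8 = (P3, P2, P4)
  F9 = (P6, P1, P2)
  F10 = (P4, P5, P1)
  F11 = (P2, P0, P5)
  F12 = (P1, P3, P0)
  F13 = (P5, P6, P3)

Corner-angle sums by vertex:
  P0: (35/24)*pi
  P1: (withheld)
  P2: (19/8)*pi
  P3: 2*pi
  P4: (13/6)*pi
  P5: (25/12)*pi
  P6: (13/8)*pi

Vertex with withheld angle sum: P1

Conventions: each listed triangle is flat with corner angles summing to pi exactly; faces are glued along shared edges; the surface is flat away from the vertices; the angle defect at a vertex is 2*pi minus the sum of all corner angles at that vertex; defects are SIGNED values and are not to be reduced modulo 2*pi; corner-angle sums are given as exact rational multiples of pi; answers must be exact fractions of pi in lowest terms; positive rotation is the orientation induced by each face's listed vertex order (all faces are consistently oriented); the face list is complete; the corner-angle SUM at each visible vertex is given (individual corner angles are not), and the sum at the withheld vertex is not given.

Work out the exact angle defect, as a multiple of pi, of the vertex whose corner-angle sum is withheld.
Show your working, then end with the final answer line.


V = 7, E = 21, F = 14; chi = V - E + F = 0
Gauss-Bonnet: total defect = 2*pi*chi = 0; visible defects sum to (7/24)*pi

Answer: defect(P1) = (-7/24)*pi


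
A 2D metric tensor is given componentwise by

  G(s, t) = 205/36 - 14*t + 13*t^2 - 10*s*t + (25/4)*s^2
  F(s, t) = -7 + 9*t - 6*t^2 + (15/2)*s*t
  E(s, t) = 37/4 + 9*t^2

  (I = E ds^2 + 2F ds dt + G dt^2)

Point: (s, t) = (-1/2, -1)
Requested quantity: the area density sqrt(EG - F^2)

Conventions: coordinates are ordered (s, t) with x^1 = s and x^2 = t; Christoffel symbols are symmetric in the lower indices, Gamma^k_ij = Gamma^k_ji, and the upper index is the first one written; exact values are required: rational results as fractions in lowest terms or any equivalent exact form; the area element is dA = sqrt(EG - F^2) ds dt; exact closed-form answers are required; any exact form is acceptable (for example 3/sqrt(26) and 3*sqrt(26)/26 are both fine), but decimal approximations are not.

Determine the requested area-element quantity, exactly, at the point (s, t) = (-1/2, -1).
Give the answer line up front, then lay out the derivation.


Answer: sqrt(EG - F^2) = sqrt(115705)/24

E = 73/4, F = -73/4, G = 4213/144; EG - F^2 = 115705/576


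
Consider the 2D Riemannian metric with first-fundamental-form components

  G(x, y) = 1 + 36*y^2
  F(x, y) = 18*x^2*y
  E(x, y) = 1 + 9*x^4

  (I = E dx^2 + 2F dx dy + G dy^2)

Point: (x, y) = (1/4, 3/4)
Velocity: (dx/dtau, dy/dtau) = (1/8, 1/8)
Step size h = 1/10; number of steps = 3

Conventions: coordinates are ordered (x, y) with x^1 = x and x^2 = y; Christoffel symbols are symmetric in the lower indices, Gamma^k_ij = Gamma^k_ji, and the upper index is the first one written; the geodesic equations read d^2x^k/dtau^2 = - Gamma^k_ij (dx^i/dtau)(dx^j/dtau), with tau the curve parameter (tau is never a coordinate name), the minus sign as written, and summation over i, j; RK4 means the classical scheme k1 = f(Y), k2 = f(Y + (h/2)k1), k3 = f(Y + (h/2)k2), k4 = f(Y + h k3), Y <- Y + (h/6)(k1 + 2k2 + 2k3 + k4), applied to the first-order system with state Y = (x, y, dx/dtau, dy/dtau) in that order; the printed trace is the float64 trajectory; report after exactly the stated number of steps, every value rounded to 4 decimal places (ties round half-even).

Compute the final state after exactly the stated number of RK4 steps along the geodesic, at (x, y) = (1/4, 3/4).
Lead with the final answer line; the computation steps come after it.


Answer: x = 0.2875, y = 0.7864, dx/dtau = 0.1247, dy/dtau = 0.1180

f(Y) = (dx/dtau, dy/dtau, -Gamma^x_ij Y'^i Y'^j, -Gamma^y_ij Y'^i Y'^j) with the Gammas evaluated at the stage position; h = 0.100000; intermediate values shown to 6 dp
step 0: x = 0.2500, y = 0.7500, dx/dtau = 0.1250, dy/dtau = 0.1250
step 1:
  k1: at (x, y) = (0.250000, 0.750000), (dx/dtau, dy/dtau) = (0.125000, 0.125000); Gamma_xxx = 0.013213, Gamma_xxy = 0.000000, Gamma_xyy = 0.052854, Gamma_yxx = 0.317122, Gamma_yxy = 0.000000, Gamma_yyy = 1.268490; k1 = (0.125000, 0.125000, -0.001032, -0.024775)
  k2: at (x, y) = (0.256250, 0.756250), (dx/dtau, dy/dtau) = (0.124948, 0.123761); Gamma_xxx = 0.014004, Gamma_xxy = 0.000000, Gamma_xyy = 0.054650, Gamma_yxx = 0.322568, Gamma_yxy = 0.000000, Gamma_yyy = 1.258802; k2 = (0.124948, 0.123761, -0.001056, -0.024317)
  k3: at (x, y) = (0.256247, 0.756188), (dx/dtau, dy/dtau) = (0.124947, 0.123784); Gamma_xxx = 0.014006, Gamma_xxy = 0.000000, Gamma_xyy = 0.054657, Gamma_yxx = 0.322589, Gamma_yxy = 0.000000, Gamma_yyy = 1.258895; k3 = (0.124947, 0.123784, -0.001056, -0.024326)
  k4: at (x, y) = (0.262495, 0.762378), (dx/dtau, dy/dtau) = (0.124894, 0.122567); Gamma_xxx = 0.014821, Gamma_xxy = 0.000000, Gamma_xyy = 0.056461, Gamma_yxx = 0.327966, Gamma_yxy = 0.000000, Gamma_yyy = 1.249421; k4 = (0.124894, 0.122567, -0.001079, -0.023886)
  Y <- Y + (h/6)(k1 + 2k2 + 2k3 + k4): x = 0.2625, y = 0.7624, dx/dtau = 0.1249, dy/dtau = 0.1226
step 2:
  k1: at (x, y) = (0.262495, 0.762378), (dx/dtau, dy/dtau) = (0.124894, 0.122568); Gamma_xxx = 0.014821, Gamma_xxy = 0.000000, Gamma_xyy = 0.056461, Gamma_yxx = 0.327967, Gamma_yxy = 0.000000, Gamma_yyy = 1.249422; k1 = (0.124894, 0.122568, -0.001079, -0.023886)
  k2: at (x, y) = (0.268739, 0.768506), (dx/dtau, dy/dtau) = (0.124840, 0.121373); Gamma_xxx = 0.015660, Gamma_xxy = 0.000000, Gamma_xyy = 0.058272, Gamma_yxx = 0.333280, Gamma_yxy = 0.000000, Gamma_yyy = 1.240159; k2 = (0.124840, 0.121373, -0.001103, -0.023464)
  k3: at (x, y) = (0.268737, 0.768446), (dx/dtau, dy/dtau) = (0.124839, 0.121394); Gamma_xxx = 0.015662, Gamma_xxy = 0.000000, Gamma_xyy = 0.058280, Gamma_yxx = 0.333300, Gamma_yxy = 0.000000, Gamma_yyy = 1.240247; k3 = (0.124839, 0.121394, -0.001103, -0.023471)
  k4: at (x, y) = (0.274979, 0.774517), (dx/dtau, dy/dtau) = (0.124784, 0.120220); Gamma_xxx = 0.016526, Gamma_xxy = 0.000000, Gamma_xyy = 0.060098, Gamma_yxx = 0.338549, Gamma_yxy = 0.000000, Gamma_yyy = 1.231183; k4 = (0.124784, 0.120220, -0.001126, -0.023066)
  Y <- Y + (h/6)(k1 + 2k2 + 2k3 + k4): x = 0.2750, y = 0.7745, dx/dtau = 0.1248, dy/dtau = 0.1202
step 3:
  k1: at (x, y) = (0.274979, 0.774516), (dx/dtau, dy/dtau) = (0.124784, 0.120221); Gamma_xxx = 0.016526, Gamma_xxy = 0.000000, Gamma_xyy = 0.060098, Gamma_yxx = 0.338549, Gamma_yxy = 0.000000, Gamma_yyy = 1.231184; k1 = (0.124784, 0.120221, -0.001126, -0.023066)
  k2: at (x, y) = (0.281218, 0.780527), (dx/dtau, dy/dtau) = (0.124728, 0.119067); Gamma_xxx = 0.017414, Gamma_xxy = 0.000000, Gamma_xyy = 0.061923, Gamma_yxx = 0.343737, Gamma_yxy = 0.000000, Gamma_yyy = 1.222316; k2 = (0.124728, 0.119067, -0.001149, -0.022676)
  k3: at (x, y) = (0.281215, 0.780470), (dx/dtau, dy/dtau) = (0.124727, 0.119087); Gamma_xxx = 0.017416, Gamma_xxy = 0.000000, Gamma_xyy = 0.061930, Gamma_yxx = 0.343757, Gamma_yxy = 0.000000, Gamma_yyy = 1.222398; k3 = (0.124727, 0.119087, -0.001149, -0.022683)
  k4: at (x, y) = (0.287451, 0.786425), (dx/dtau, dy/dtau) = (0.124669, 0.117952); Gamma_xxx = 0.018328, Gamma_xxy = 0.000000, Gamma_xyy = 0.063761, Gamma_yxx = 0.348884, Gamma_yxy = 0.000000, Gamma_yyy = 1.213714; k4 = (0.124669, 0.117952, -0.001172, -0.022309)
  Y <- Y + (h/6)(k1 + 2k2 + 2k3 + k4): x = 0.2875, y = 0.7864, dx/dtau = 0.1247, dy/dtau = 0.1180


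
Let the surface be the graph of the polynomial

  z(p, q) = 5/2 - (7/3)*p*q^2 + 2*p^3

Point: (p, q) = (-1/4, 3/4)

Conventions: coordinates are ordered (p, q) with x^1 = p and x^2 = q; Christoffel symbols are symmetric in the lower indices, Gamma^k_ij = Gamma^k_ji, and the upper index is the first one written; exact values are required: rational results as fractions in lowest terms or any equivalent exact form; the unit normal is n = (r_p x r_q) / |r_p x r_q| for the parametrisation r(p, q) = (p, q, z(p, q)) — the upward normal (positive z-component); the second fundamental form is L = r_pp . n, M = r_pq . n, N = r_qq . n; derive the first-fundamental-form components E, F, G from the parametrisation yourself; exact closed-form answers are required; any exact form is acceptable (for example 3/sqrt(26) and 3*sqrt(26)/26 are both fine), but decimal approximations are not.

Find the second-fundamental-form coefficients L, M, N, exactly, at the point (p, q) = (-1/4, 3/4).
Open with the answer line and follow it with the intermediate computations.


Answer: L = -48*sqrt(677)/677, M = -56*sqrt(677)/677, N = 56*sqrt(677)/2031

z_p = -15/16, z_q = 7/8, z_pp = -3, z_pq = -7/2, z_qq = 7/6
E = 481/256, F = -105/128, G = 113/64; answer radicand W^2 = 677/256
unnormalised second-form numerators: l = -3, m = -7/2, n = 7/6; L = l/sqrt(677/256), and similarly M = m/sqrt(W^2), N = n/sqrt(W^2)


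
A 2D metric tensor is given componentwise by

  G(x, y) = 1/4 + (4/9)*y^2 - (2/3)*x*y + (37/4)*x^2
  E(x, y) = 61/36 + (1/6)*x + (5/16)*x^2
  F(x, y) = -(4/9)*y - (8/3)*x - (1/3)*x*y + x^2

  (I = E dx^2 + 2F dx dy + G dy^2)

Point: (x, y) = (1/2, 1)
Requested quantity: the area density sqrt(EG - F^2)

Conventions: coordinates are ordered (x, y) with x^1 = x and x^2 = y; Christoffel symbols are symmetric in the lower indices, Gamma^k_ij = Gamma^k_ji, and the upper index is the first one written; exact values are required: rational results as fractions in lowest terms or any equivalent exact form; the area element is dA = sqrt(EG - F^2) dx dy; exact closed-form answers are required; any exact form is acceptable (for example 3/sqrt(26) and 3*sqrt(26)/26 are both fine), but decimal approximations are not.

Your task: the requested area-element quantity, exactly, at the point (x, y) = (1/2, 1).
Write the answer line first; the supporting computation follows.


Answer: sqrt(EG - F^2) = sqrt(2141)/32

E = 1069/576, F = -61/36, G = 385/144; EG - F^2 = 2141/1024


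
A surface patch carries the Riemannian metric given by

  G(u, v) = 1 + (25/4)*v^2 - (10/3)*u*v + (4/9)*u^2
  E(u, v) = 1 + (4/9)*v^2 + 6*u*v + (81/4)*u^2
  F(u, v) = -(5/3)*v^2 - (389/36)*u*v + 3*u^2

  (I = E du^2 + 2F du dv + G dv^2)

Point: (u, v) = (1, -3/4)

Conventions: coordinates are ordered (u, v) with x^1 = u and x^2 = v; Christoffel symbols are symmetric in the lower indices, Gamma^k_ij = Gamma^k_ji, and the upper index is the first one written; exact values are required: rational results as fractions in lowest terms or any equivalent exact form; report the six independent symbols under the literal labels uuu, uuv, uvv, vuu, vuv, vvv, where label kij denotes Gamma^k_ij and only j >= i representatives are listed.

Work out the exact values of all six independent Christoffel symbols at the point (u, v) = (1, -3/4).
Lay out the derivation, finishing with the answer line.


E = 17, F = 61/6, G = 4297/576 at the point
E_u = 36, E_v = 16/3, F_u = 677/48, F_v = -299/36, G_u = 61/18, G_v = -305/24
EG - F^2 = 13513/576;  g^inv = (576/13513) * [[4297/576, -61/6], [-61/6, 17]]
first-kind symbols [ij,l] = (1/2)(d_i g_jl + d_j g_il - d_l g_ij): [uu,u] = E_u/2 = 18, [uu,v] = F_u - E_v/2 = 183/16, [uv,u] = E_v/2 = 8/3, [uv,v] = G_u/2 = 61/36, [vv,u] = F_v - G_u/2 = -10, [vv,v] = G_v/2 = -305/48
Gamma^u_ij = (G*[ij,u] - F*[ij,v])/(EG - F^2), Gamma^v_ij = (E*[ij,v] - F*[ij,u])/(EG - F^2)

Answer: Gamma_uuu = 10368/13513, Gamma_uuv = 1536/13513, Gamma_uvv = -5760/13513, Gamma_vuu = 6588/13513, Gamma_vuv = 976/13513, Gamma_vvv = -3660/13513


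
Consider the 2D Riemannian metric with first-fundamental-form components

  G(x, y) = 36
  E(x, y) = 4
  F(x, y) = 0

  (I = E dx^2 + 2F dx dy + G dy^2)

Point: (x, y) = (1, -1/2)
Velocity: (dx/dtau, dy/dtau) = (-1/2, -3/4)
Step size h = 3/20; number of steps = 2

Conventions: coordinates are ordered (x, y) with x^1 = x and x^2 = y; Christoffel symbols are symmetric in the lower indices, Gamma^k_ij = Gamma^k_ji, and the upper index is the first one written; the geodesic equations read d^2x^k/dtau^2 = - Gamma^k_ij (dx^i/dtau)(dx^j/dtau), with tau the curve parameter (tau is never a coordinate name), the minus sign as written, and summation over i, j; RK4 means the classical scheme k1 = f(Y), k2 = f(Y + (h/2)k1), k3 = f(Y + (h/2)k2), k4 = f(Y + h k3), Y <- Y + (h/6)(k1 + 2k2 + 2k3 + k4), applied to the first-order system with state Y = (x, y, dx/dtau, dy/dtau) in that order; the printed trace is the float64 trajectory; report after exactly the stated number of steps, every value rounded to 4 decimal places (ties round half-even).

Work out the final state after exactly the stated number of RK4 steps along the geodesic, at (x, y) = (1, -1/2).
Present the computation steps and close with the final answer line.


f(Y) = (dx/dtau, dy/dtau, -Gamma^x_ij Y'^i Y'^j, -Gamma^y_ij Y'^i Y'^j) with the Gammas evaluated at the stage position; h = 0.150000; intermediate values shown to 6 dp
step 0: x = 1.0000, y = -0.5000, dx/dtau = -0.5000, dy/dtau = -0.7500
step 1:
  k1: at (x, y) = (1.000000, -0.500000), (dx/dtau, dy/dtau) = (-0.500000, -0.750000); Gamma_xxx = 0.000000, Gamma_xxy = 0.000000, Gamma_xyy = 0.000000, Gamma_yxx = 0.000000, Gamma_yxy = 0.000000, Gamma_yyy = 0.000000; k1 = (-0.500000, -0.750000, 0.000000, 0.000000)
  k2: at (x, y) = (0.962500, -0.556250), (dx/dtau, dy/dtau) = (-0.500000, -0.750000); Gamma_xxx = 0.000000, Gamma_xxy = 0.000000, Gamma_xyy = 0.000000, Gamma_yxx = 0.000000, Gamma_yxy = 0.000000, Gamma_yyy = 0.000000; k2 = (-0.500000, -0.750000, 0.000000, 0.000000)
  k3: at (x, y) = (0.962500, -0.556250), (dx/dtau, dy/dtau) = (-0.500000, -0.750000); Gamma_xxx = 0.000000, Gamma_xxy = 0.000000, Gamma_xyy = 0.000000, Gamma_yxx = 0.000000, Gamma_yxy = 0.000000, Gamma_yyy = 0.000000; k3 = (-0.500000, -0.750000, 0.000000, 0.000000)
  k4: at (x, y) = (0.925000, -0.612500), (dx/dtau, dy/dtau) = (-0.500000, -0.750000); Gamma_xxx = 0.000000, Gamma_xxy = 0.000000, Gamma_xyy = 0.000000, Gamma_yxx = 0.000000, Gamma_yxy = 0.000000, Gamma_yyy = 0.000000; k4 = (-0.500000, -0.750000, 0.000000, 0.000000)
  Y <- Y + (h/6)(k1 + 2k2 + 2k3 + k4): x = 0.9250, y = -0.6125, dx/dtau = -0.5000, dy/dtau = -0.7500
step 2:
  k1: at (x, y) = (0.925000, -0.612500), (dx/dtau, dy/dtau) = (-0.500000, -0.750000); Gamma_xxx = 0.000000, Gamma_xxy = 0.000000, Gamma_xyy = 0.000000, Gamma_yxx = 0.000000, Gamma_yxy = 0.000000, Gamma_yyy = 0.000000; k1 = (-0.500000, -0.750000, 0.000000, 0.000000)
  k2: at (x, y) = (0.887500, -0.668750), (dx/dtau, dy/dtau) = (-0.500000, -0.750000); Gamma_xxx = 0.000000, Gamma_xxy = 0.000000, Gamma_xyy = 0.000000, Gamma_yxx = 0.000000, Gamma_yxy = 0.000000, Gamma_yyy = 0.000000; k2 = (-0.500000, -0.750000, 0.000000, 0.000000)
  k3: at (x, y) = (0.887500, -0.668750), (dx/dtau, dy/dtau) = (-0.500000, -0.750000); Gamma_xxx = 0.000000, Gamma_xxy = 0.000000, Gamma_xyy = 0.000000, Gamma_yxx = 0.000000, Gamma_yxy = 0.000000, Gamma_yyy = 0.000000; k3 = (-0.500000, -0.750000, 0.000000, 0.000000)
  k4: at (x, y) = (0.850000, -0.725000), (dx/dtau, dy/dtau) = (-0.500000, -0.750000); Gamma_xxx = 0.000000, Gamma_xxy = 0.000000, Gamma_xyy = 0.000000, Gamma_yxx = 0.000000, Gamma_yxy = 0.000000, Gamma_yyy = 0.000000; k4 = (-0.500000, -0.750000, 0.000000, 0.000000)
  Y <- Y + (h/6)(k1 + 2k2 + 2k3 + k4): x = 0.8500, y = -0.7250, dx/dtau = -0.5000, dy/dtau = -0.7500

Answer: x = 0.8500, y = -0.7250, dx/dtau = -0.5000, dy/dtau = -0.7500


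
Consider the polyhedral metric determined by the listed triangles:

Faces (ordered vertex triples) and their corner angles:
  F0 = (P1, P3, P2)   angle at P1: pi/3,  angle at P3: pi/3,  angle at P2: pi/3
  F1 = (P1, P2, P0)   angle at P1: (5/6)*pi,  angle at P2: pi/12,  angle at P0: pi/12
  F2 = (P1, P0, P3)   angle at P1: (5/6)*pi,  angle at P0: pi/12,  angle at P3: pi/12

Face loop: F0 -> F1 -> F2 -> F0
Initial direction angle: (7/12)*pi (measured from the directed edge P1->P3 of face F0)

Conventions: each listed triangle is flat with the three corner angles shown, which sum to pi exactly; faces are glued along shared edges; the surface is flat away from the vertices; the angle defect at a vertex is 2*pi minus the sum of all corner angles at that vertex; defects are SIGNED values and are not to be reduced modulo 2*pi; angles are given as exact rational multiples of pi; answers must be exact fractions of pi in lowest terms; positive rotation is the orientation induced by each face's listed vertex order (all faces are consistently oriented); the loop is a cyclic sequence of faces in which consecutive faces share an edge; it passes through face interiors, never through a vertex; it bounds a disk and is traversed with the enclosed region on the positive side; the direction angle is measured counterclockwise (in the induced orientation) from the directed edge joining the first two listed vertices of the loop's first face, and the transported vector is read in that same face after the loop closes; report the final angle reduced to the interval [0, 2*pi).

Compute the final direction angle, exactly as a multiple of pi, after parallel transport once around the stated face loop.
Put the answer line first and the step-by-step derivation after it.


Answer: final direction angle = (7/12)*pi

enclosed vertex P1: corner angles sum to 2*pi, defect = 2*pi - 2*pi = 0
final direction = starting direction + enclosed defect total, reduced mod 2*pi (induced orientation)
final angle = (7/12)*pi + 0 = (7/12)*pi (mod 2*pi)


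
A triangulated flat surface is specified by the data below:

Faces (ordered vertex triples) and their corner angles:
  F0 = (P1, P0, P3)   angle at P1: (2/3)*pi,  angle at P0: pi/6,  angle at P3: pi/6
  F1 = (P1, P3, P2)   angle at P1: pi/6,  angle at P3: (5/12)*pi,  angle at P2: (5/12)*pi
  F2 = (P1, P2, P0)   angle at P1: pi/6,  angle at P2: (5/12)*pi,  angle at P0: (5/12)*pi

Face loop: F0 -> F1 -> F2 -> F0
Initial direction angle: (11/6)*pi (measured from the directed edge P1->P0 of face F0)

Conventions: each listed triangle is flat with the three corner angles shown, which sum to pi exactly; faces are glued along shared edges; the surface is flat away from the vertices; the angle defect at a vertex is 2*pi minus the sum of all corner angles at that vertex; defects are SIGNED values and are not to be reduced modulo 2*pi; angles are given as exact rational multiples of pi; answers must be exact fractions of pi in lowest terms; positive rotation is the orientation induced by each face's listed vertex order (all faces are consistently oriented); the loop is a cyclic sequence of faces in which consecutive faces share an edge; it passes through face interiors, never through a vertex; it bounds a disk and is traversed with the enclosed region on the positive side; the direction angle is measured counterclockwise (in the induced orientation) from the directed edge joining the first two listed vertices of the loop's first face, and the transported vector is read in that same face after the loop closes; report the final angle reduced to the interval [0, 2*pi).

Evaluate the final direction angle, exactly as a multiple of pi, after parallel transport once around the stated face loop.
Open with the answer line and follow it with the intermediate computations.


Answer: final direction angle = (5/6)*pi

enclosed vertex P1: corner angles sum to pi, defect = 2*pi - pi = pi
final direction = starting direction + enclosed defect total, reduced mod 2*pi (induced orientation)
final angle = (11/6)*pi + pi = (5/6)*pi (mod 2*pi)


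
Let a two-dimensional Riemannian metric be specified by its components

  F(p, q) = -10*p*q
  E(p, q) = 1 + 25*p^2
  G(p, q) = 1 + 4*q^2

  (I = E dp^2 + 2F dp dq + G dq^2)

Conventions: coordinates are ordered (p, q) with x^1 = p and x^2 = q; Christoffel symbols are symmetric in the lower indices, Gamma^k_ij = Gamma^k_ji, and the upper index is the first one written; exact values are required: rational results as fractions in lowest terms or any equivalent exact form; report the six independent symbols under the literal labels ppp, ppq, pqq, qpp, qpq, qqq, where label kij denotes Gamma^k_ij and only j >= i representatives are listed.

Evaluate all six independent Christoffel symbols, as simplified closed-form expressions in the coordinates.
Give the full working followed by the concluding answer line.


E = 1 + 25*p^2; F = -10*p*q; G = 1 + 4*q^2
Gamma^k_ij = (1/2) g^{kl} (d_i g_jl + d_j g_il - d_l g_ij), with g^inv = (1/(EG-F^2)) [[G, -F], [-F, E]]
first partials: E_p = 50*p, E_q = 0, F_p = -10*q, F_q = -10*p, G_p = 0, G_q = 8*q
D = EG - F^2 = 1 + 4*q^2 + 25*p^2
expanded: Gamma^p_pp = (G E_p - 2F F_p + F E_q)/(2D), Gamma^p_pq = (G E_q - F G_p)/(2D), Gamma^p_qq = (2G F_q - G G_p - F G_q)/(2D), Gamma^q_pp = (2E F_p - E E_q - F E_p)/(2D), Gamma^q_pq = (E G_p - F E_q)/(2D), Gamma^q_qq = (E G_q - 2F F_q + F G_p)/(2D); substitute and cancel common factors

Answer: Gamma_ppp = 25*p/(25*p^2 + 4*q^2 + 1), Gamma_ppq = 0, Gamma_pqq = -10*p/(25*p^2 + 4*q^2 + 1), Gamma_qpp = -10*q/(25*p^2 + 4*q^2 + 1), Gamma_qpq = 0, Gamma_qqq = 4*q/(25*p^2 + 4*q^2 + 1)


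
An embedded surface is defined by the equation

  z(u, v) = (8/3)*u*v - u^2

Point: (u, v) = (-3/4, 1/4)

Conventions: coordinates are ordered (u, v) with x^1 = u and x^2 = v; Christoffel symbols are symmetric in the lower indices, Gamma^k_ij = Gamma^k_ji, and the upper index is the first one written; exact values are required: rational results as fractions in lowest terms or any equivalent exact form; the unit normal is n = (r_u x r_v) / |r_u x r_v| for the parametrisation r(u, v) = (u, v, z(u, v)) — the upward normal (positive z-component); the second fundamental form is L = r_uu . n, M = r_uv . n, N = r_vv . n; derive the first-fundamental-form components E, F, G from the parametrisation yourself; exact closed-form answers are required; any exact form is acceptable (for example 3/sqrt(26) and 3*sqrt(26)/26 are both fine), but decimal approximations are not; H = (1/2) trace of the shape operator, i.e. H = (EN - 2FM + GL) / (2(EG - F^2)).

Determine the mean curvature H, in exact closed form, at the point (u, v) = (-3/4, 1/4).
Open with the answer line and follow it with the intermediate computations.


Answer: H = 1416*sqrt(349)/121801

z_u = 13/6, z_v = -2, z_uu = -2, z_uv = 8/3, z_vv = 0
E = 205/36, F = -13/3, G = 5; answer radicand W^2 = 349/36
unnormalised second-form numerators: l = -2, m = 8/3, n = 0; L = l/sqrt(349/36), and similarly M = m/sqrt(W^2), N = n/sqrt(W^2)
H = (E*n - 2*F*m + G*l) / (2*(EG - F^2)*sqrt(W^2)); E*n - 2*F*m + G*l = 118/9, EG - F^2 = 349/36, so H = (236/349)/sqrt(349/36)


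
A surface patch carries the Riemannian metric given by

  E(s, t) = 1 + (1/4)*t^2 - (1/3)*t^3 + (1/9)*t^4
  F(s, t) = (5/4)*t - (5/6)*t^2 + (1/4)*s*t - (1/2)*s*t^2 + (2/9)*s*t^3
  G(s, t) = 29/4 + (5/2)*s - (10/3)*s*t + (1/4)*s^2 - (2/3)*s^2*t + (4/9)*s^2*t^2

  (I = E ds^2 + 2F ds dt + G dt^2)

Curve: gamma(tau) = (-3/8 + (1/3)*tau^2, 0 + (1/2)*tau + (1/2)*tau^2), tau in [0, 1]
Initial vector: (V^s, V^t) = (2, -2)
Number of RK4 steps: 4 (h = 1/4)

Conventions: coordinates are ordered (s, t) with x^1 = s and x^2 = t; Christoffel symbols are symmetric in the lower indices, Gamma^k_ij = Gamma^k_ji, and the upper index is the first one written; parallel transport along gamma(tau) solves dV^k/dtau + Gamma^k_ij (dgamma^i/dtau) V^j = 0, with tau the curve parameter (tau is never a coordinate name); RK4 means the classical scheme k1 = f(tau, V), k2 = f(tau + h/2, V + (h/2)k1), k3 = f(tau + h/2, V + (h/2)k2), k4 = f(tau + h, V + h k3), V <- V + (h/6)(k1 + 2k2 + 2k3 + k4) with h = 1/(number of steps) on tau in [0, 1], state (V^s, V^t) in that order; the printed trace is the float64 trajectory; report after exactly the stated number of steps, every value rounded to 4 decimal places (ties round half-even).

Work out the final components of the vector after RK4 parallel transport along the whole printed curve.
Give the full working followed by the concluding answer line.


gamma'(tau) = ((2/3)*tau, 1/2 + tau); f(tau, V)^k = -Gamma^k_ij(gamma(tau)) gamma'^i(tau) V^j; h = 1/4; intermediate values shown to 6 dp
curve data and Christoffel symbols at the stage parameters:
  tau = 0.000000: gamma = (-0.375000, 0.000000), gamma' = (0.000000, 0.500000); Gamma_sss = 0.000000, Gamma_sst = 0.000000, Gamma_stt = 0.000000, Gamma_tss = 0.000000, Gamma_tst = 0.182154, Gamma_ttt = 0.091077
  tau = 0.125000: gamma = (-0.369792, 0.070312), gamma' = (0.083333, 0.625000); Gamma_sss = 0.000000, Gamma_sst = 0.002357, Gamma_stt = 0.001282, Gamma_tss = 0.000000, Gamma_tst = 0.164077, Gamma_ttt = 0.089268
  tau = 0.250000: gamma = (-0.354167, 0.156250), gamma' = (0.166667, 0.750000); Gamma_sss = 0.000000, Gamma_sst = 0.004214, Gamma_stt = 0.002514, Gamma_tss = 0.000000, Gamma_tst = 0.142097, Gamma_ttt = 0.084760
  tau = 0.375000: gamma = (-0.328125, 0.257812), gamma' = (0.250000, 0.875000); Gamma_sss = 0.000000, Gamma_sst = 0.005201, Gamma_stt = 0.003467, Gamma_tss = 0.000000, Gamma_tst = 0.116559, Gamma_ttt = 0.077706
  tau = 0.500000: gamma = (-0.291667, 0.375000), gamma' = (0.333333, 1.000000); Gamma_sss = 0.000000, Gamma_sst = 0.005087, Gamma_stt = 0.003957, Gamma_tss = 0.000000, Gamma_tst = 0.087804, Gamma_ttt = 0.068292
  tau = 0.625000: gamma = (-0.244792, 0.507812), gamma' = (0.416667, 1.125000); Gamma_sss = 0.000000, Gamma_sst = 0.003829, Gamma_stt = 0.003870, Gamma_tss = 0.000000, Gamma_tst = 0.056094, Gamma_ttt = 0.056697
  tau = 0.750000: gamma = (-0.187500, 0.656250), gamma' = (0.500000, 1.250000); Gamma_sss = 0.000000, Gamma_sst = 0.001596, Gamma_stt = 0.003193, Gamma_tss = 0.000000, Gamma_tst = 0.021523, Gamma_ttt = 0.043046
  tau = 0.875000: gamma = (-0.119792, 0.820312), gamma' = (0.583333, 1.375000); Gamma_sss = 0.000000, Gamma_sst = -0.001191, Gamma_stt = 0.002030, Gamma_tss = 0.000000, Gamma_tst = -0.016061, Gamma_ttt = 0.027364
  tau = 1.000000: gamma = (-0.041667, 1.000000), gamma' = (0.666667, 1.500000); Gamma_sss = 0.000000, Gamma_sst = -0.003799, Gamma_stt = 0.000633, Gamma_tss = 0.000000, Gamma_tst = -0.057138, Gamma_ttt = 0.009523
step 0: V^s = 2.0000, V^t = -2.0000
step 1: k1 = (0.000000, -0.091077), k2 = (-0.000939, -0.065374), k3 = (-0.000942, -0.065586), k4 = (-0.001103, -0.037185); V <- V + (h/6)(k1 + 2k2 + 2k3 + k4): V^s = 1.9998, V^t = -2.0163
step 2: k1 = (-0.001103, -0.037200), k2 = (-0.000341, -0.007648), k3 = (-0.000358, -0.008016), k4 = (0.001235, 0.021319); V <- V + (h/6)(k1 + 2k2 + 2k3 + k4): V^s = 1.9997, V^t = -2.0182
step 3: k1 = (0.001235, 0.021312), k2 = (0.003376, 0.049464), k3 = (0.003354, 0.049141), k4 = (0.005615, 0.075699); V <- V + (h/6)(k1 + 2k2 + 2k3 + k4): V^s = 2.0006, V^t = -2.0060
step 4: k1 = (0.005615, 0.075700), k2 = (0.007463, 0.100610), k3 = (0.007457, 0.100527), k4 = (0.008275, 0.124466); V <- V + (h/6)(k1 + 2k2 + 2k3 + k4): V^s = 2.0024, V^t = -1.9809

Answer: V^s = 2.0024, V^t = -1.9809
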